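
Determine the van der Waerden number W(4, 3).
W(4, 3) = 76

W(4, 3) = 76. The lower bound W(4, 3) > 75 comes from an explicit good 4-colouring of [1, 75]; the upper bound W(4, 3) ≤ 76 was verified by exhaustive search over 4-colourings of [1, 76].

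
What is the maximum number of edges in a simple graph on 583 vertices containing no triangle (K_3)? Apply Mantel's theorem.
ex(583, K_3) = ⌊583^2/4⌋ = 84972

Mantel (1907): a triangle-free graph on n vertices has at most ⌊n^2/4⌋ edges, with equality for the complete bipartite graph K_{⌊n/2⌋, ⌈n/2⌉}. For n = 583: ⌊583^2/4⌋ = ⌊339889/4⌋ = 84972. The extremal graph is K_{291, 292}, which has 291·292 = 84972 edges.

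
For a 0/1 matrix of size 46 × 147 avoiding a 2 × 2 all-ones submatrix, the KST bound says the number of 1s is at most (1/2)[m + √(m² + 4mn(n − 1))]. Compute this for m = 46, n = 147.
z(46, 147; 2, 2) ≤ (1/2)[46 + √(46² + 4·46·147·146)] = (1/2)[46 + √3951124] = 1016.8717

Kővári–Sós–Turán: let r_1, ..., r_46 be the row sums and z = Σ r_i the total number of 1s. Each pair of columns can share at most one row with both entries 1 (else a 2×2 all-ones block appears), so Σ_i C(r_i, 2) ≤ C(147, 2) = 10731. By convexity Σ_i C(r_i, 2) ≥ 46·C(z/46, 2) = z(z − 46)/(2·46), giving z² − 46z − 46·147·146 ≤ 0 and hence z ≤ (1/2)[46 + √(2116 + 4·987252)] = (1/2)[46 + √3951124] ≈ (1/2)(46 + 1987.7434) = 1016.8717.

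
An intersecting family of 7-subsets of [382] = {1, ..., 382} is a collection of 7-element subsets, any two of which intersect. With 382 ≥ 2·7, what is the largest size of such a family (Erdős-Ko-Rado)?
max |F| = C(381, 6) = 4083534986076

The Erdős-Ko-Rado theorem states: for n ≥ 2k, an intersecting family of k-subsets of an n-element set has size at most C(n − 1, k − 1), with equality for 'star' families {A ⊆ [n] : |A| = k, i ∈ A} (fix an element i). For n = 382, k = 7: C(381, 6) = 4083534986076.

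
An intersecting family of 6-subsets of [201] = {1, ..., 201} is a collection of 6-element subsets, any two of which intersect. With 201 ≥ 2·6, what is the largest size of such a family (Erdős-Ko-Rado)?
max |F| = C(200, 5) = 2535650040

The Erdős-Ko-Rado theorem states: for n ≥ 2k, an intersecting family of k-subsets of an n-element set has size at most C(n − 1, k − 1), with equality for 'star' families {A ⊆ [n] : |A| = k, i ∈ A} (fix an element i). For n = 201, k = 6: C(200, 5) = 2535650040.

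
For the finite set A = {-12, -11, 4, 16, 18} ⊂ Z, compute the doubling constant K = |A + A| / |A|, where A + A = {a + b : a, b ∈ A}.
K = |A + A| / |A| = 15/5 = 3

Enumerate A + A = {a + b : a, b ∈ A}. With |A| = 5, there are |A|^2 = 25 ordered sum pairs; collecting distinct values, A + A = {-24, -23, -22, -8, -7, 4, 5, 6, 7, 8, 20, 22, 32, 34, 36}, so |A + A| = 15. Thus K = 15/5 = 3. For comparison, the minimum possible |A + A| over all 5-element sets is 2·5 − 1 = 9 (so min K = 9/5), attained only by arithmetic progressions.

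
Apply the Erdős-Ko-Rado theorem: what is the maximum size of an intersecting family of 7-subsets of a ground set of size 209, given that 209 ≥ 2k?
max |F| = C(208, 6) = 104579959848

The Erdős-Ko-Rado theorem states: for n ≥ 2k, an intersecting family of k-subsets of an n-element set has size at most C(n − 1, k − 1), with equality for 'star' families {A ⊆ [n] : |A| = k, i ∈ A} (fix an element i). For n = 209, k = 7: C(208, 6) = 104579959848.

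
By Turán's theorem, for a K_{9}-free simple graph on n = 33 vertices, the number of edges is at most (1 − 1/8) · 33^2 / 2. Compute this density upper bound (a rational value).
Turán density bound = (7/8) · 33^2/2 = 7623/16 ≈ 476.4375

Turán's theorem: ex(n, K_{r+1}) is achieved by the complete r-partite Turán graph T(n, r) with parts as balanced as possible, and is at most (1 − 1/r) · n^2/2. For r = 8, n = 33: the density bound is (7/8) · 1089/2 = 7623/16 ≈ 476.4375. The integer-valued extremum is e(T(33, 8)) = 476, which is strictly less than the density bound 7623/16 since 8 ∤ 33 (the parts of T(33, 8) cannot all be equal).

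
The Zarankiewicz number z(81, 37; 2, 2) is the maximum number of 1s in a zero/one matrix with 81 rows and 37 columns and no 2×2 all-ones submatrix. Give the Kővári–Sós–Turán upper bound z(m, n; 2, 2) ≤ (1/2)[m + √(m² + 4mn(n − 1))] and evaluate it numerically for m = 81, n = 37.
z(81, 37; 2, 2) ≤ (1/2)[81 + √(81² + 4·81·37·36)] = (1/2)[81 + √438129] = 371.4566

Kővári–Sós–Turán: let r_1, ..., r_81 be the row sums and z = Σ r_i the total number of 1s. Each pair of columns can share at most one row with both entries 1 (else a 2×2 all-ones block appears), so Σ_i C(r_i, 2) ≤ C(37, 2) = 666. By convexity Σ_i C(r_i, 2) ≥ 81·C(z/81, 2) = z(z − 81)/(2·81), giving z² − 81z − 81·37·36 ≤ 0 and hence z ≤ (1/2)[81 + √(6561 + 4·107892)] = (1/2)[81 + √438129] ≈ (1/2)(81 + 661.9131) = 371.4566.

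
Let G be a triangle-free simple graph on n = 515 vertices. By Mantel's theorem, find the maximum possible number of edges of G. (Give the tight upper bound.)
ex(515, K_3) = ⌊515^2/4⌋ = 66306

Mantel (1907): a triangle-free graph on n vertices has at most ⌊n^2/4⌋ edges, with equality for the complete bipartite graph K_{⌊n/2⌋, ⌈n/2⌉}. For n = 515: ⌊515^2/4⌋ = ⌊265225/4⌋ = 66306. The extremal graph is K_{257, 258}, which has 257·258 = 66306 edges.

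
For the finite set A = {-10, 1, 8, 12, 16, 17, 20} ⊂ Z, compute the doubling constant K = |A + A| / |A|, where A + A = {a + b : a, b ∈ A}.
K = |A + A| / |A| = 24/7

Enumerate A + A = {a + b : a, b ∈ A}. With |A| = 7, there are |A|^2 = 49 ordered sum pairs; collecting distinct values, A + A = {-20, -9, -2, 2, 6, 7, 9, 10, 13, 16, 17, 18, 20, 21, 24, 25, 28, 29, 32, 33, 34, 36, 37, 40}, so |A + A| = 24. Thus K = 24/7. For comparison, the minimum possible |A + A| over all 7-element sets is 2·7 − 1 = 13 (so min K = 13/7), attained only by arithmetic progressions.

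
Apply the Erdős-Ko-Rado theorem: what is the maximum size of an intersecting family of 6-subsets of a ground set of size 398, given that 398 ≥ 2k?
max |F| = C(397, 5) = 80129109159

Erdős-Ko-Rado (1961): when n ≥ 2k, max |F| = C(n−1, k−1). The bound is attained by the star {A : i ∈ A} for any fixed i ∈ [n]. Here C(398−1, 6−1) = C(397, 5) = 80129109159.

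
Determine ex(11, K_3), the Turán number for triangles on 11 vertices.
ex(11, K_3) = ⌊11^2/4⌋ = 30

Mantel (1907): a triangle-free graph on n vertices has at most ⌊n^2/4⌋ edges, with equality for the complete bipartite graph K_{⌊n/2⌋, ⌈n/2⌉}. For n = 11: ⌊11^2/4⌋ = ⌊121/4⌋ = 30. The extremal graph is K_{5, 6}, which has 5·6 = 30 edges.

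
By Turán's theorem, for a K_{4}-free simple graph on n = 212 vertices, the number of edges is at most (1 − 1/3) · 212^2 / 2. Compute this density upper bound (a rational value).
Turán density bound = (2/3) · 212^2/2 = 44944/3 ≈ 14981.3333

Turán's theorem: ex(n, K_{r+1}) is achieved by the complete r-partite Turán graph T(n, r) with parts as balanced as possible, and is at most (1 − 1/r) · n^2/2. For r = 3, n = 212: the density bound is (2/3) · 44944/2 = 44944/3 ≈ 14981.3333. The integer-valued extremum is e(T(212, 3)) = 14981, which is strictly less than the density bound 44944/3 since 3 ∤ 212 (the parts of T(212, 3) cannot all be equal).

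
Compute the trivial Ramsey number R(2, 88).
R(2, 88) = 88

R(2, k) = k for all k ≥ 2: in a 2-colouring of K_k, either some edge is red (a red K_2) or all edges are blue (a blue K_k). And K_{87} coloured all-blue has no blue K_88, so R(2, 88) > 87. Hence R(2, 88) = 88.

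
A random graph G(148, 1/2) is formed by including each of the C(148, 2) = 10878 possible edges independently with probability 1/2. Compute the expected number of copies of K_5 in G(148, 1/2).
E[# K_5] = C(148, 5) · (1/2)^C(5, 2) = 552689424 / 2^10 = 34543089/64 = 539735.765625

For each 5-subset S of vertices (there are C(148, 5) = 552689424 such S), let X_S = 1 if S induces a K_5 (all C(5, 2) = 10 edges present). Then P(X_S = 1) = (1/2)^10 = 1/1024. By linearity of expectation, E[# K_5] = C(148, 5) · (1/2)^10 = 552689424 / 1024 = 34543089/64 = 539735.765625.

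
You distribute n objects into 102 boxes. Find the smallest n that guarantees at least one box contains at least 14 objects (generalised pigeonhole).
n = (14 − 1)·102 + 1 = 1327

By the generalised pigeonhole principle, to guarantee some box contains ≥ r objects we need more than (r − 1) · k objects total. Threshold: n = (r − 1) · k + 1. With r = 14 and k = 102: n = 13 · 102 + 1 = 1326 + 1 = 1327. For n = 1326 = 13 · 102, we can put exactly 13 objects in every box, avoiding 14 in any single one — so 1327 is tight.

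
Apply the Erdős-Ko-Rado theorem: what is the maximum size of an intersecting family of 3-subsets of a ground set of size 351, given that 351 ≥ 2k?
max |F| = C(350, 2) = 61075

Erdős-Ko-Rado (1961): when n ≥ 2k, max |F| = C(n−1, k−1). The bound is attained by the star {A : i ∈ A} for any fixed i ∈ [n]. Here C(351−1, 3−1) = C(350, 2) = 61075.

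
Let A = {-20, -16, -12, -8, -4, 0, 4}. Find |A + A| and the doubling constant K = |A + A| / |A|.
K = |A + A| / |A| = 13/7

Enumerate A + A = {a + b : a, b ∈ A}. With |A| = 7, there are |A|^2 = 49 ordered sum pairs; collecting distinct values, A + A = {-40, -36, -32, -28, -24, -20, -16, -12, -8, -4, 0, 4, 8}, so |A + A| = 13. Thus K = 13/7. Here |A + A| = 2|A| − 1 = 13, the minimum possible — so K = 13/7 is minimal, which holds iff A is an arithmetic progression.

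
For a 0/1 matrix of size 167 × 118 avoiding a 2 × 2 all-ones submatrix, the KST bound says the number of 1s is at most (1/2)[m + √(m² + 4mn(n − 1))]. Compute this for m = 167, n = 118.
z(167, 118; 2, 2) ≤ (1/2)[167 + √(167² + 4·167·118·117)] = (1/2)[167 + √9250297] = 1604.215

Kővári–Sós–Turán: let r_1, ..., r_167 be the row sums and z = Σ r_i the total number of 1s. Each pair of columns can share at most one row with both entries 1 (else a 2×2 all-ones block appears), so Σ_i C(r_i, 2) ≤ C(118, 2) = 6903. By convexity Σ_i C(r_i, 2) ≥ 167·C(z/167, 2) = z(z − 167)/(2·167), giving z² − 167z − 167·118·117 ≤ 0 and hence z ≤ (1/2)[167 + √(27889 + 4·2305602)] = (1/2)[167 + √9250297] ≈ (1/2)(167 + 3041.4301) = 1604.215.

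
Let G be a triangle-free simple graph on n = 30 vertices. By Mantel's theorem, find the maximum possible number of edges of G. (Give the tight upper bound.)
ex(30, K_3) = ⌊30^2/4⌋ = 225

Mantel (1907): a triangle-free graph on n vertices has at most ⌊n^2/4⌋ edges, with equality for the complete bipartite graph K_{⌊n/2⌋, ⌈n/2⌉}. For n = 30: ⌊30^2/4⌋ = ⌊900/4⌋ = 225. The extremal graph is K_{15, 15}, which has 15·15 = 225 edges.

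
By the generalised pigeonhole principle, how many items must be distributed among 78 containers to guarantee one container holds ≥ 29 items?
n = (29 − 1)·78 + 1 = 2185

By the generalised pigeonhole principle, to guarantee some box contains ≥ r objects we need more than (r − 1) · k objects total. Threshold: n = (r − 1) · k + 1. With r = 29 and k = 78: n = 28 · 78 + 1 = 2184 + 1 = 2185. For n = 2184 = 28 · 78, we can put exactly 28 objects in every box, avoiding 29 in any single one — so 2185 is tight.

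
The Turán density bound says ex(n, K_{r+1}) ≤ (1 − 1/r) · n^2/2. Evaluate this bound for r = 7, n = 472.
Turán density bound = (6/7) · 472^2/2 = 668352/7 ≈ 95478.8571

Turán's theorem: ex(n, K_{r+1}) is achieved by the complete r-partite Turán graph T(n, r) with parts as balanced as possible, and is at most (1 − 1/r) · n^2/2. For r = 7, n = 472: the density bound is (6/7) · 222784/2 = 668352/7 ≈ 95478.8571. The integer-valued extremum is e(T(472, 7)) = 95478, which is strictly less than the density bound 668352/7 since 7 ∤ 472 (the parts of T(472, 7) cannot all be equal).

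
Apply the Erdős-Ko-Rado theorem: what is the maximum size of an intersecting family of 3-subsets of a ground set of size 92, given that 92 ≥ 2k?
max |F| = C(91, 2) = 4095

Erdős-Ko-Rado (1961): when n ≥ 2k, max |F| = C(n−1, k−1). The bound is attained by the star {A : i ∈ A} for any fixed i ∈ [n]. Here C(92−1, 3−1) = C(91, 2) = 4095.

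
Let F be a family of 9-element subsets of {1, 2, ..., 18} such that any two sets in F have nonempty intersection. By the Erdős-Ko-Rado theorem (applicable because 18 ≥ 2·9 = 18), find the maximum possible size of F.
max |F| = C(17, 8) = 24310

The Erdős-Ko-Rado theorem states: for n ≥ 2k, an intersecting family of k-subsets of an n-element set has size at most C(n − 1, k − 1), with equality for 'star' families {A ⊆ [n] : |A| = k, i ∈ A} (fix an element i). For n = 18, k = 9: C(17, 8) = 24310.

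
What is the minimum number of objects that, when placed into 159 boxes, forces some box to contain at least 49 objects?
n = (49 − 1)·159 + 1 = 7633

By the generalised pigeonhole principle, to guarantee some box contains ≥ r objects we need more than (r − 1) · k objects total. Threshold: n = (r − 1) · k + 1. With r = 49 and k = 159: n = 48 · 159 + 1 = 7632 + 1 = 7633. For n = 7632 = 48 · 159, we can put exactly 48 objects in every box, avoiding 49 in any single one — so 7633 is tight.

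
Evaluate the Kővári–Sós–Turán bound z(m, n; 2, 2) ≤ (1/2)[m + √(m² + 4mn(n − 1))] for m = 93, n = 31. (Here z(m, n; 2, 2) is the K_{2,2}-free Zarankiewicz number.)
z(93, 31; 2, 2) ≤ (1/2)[93 + √(93² + 4·93·31·30)] = (1/2)[93 + √354609] = 344.2453

Kővári–Sós–Turán: let r_1, ..., r_93 be the row sums and z = Σ r_i the total number of 1s. Each pair of columns can share at most one row with both entries 1 (else a 2×2 all-ones block appears), so Σ_i C(r_i, 2) ≤ C(31, 2) = 465. By convexity Σ_i C(r_i, 2) ≥ 93·C(z/93, 2) = z(z − 93)/(2·93), giving z² − 93z − 93·31·30 ≤ 0 and hence z ≤ (1/2)[93 + √(8649 + 4·86490)] = (1/2)[93 + √354609] ≈ (1/2)(93 + 595.4906) = 344.2453.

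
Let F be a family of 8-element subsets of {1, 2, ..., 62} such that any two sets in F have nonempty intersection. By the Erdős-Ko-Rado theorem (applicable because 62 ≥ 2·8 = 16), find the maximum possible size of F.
max |F| = C(61, 7) = 436270780

The Erdős-Ko-Rado theorem states: for n ≥ 2k, an intersecting family of k-subsets of an n-element set has size at most C(n − 1, k − 1), with equality for 'star' families {A ⊆ [n] : |A| = k, i ∈ A} (fix an element i). For n = 62, k = 8: C(61, 7) = 436270780.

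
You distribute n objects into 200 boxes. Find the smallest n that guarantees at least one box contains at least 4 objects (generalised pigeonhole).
n = (4 − 1)·200 + 1 = 601

By the generalised pigeonhole principle, to guarantee some box contains ≥ r objects we need more than (r − 1) · k objects total. Threshold: n = (r − 1) · k + 1. With r = 4 and k = 200: n = 3 · 200 + 1 = 600 + 1 = 601. For n = 600 = 3 · 200, we can put exactly 3 objects in every box, avoiding 4 in any single one — so 601 is tight.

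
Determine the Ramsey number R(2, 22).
R(2, 22) = 22

R(2, k) = k for all k ≥ 2: in a 2-colouring of K_k, either some edge is red (a red K_2) or all edges are blue (a blue K_k). And K_{21} coloured all-blue has no blue K_22, so R(2, 22) > 21. Hence R(2, 22) = 22.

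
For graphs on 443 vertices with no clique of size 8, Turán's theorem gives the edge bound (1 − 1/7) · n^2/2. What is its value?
Turán density bound = (6/7) · 443^2/2 = 588747/7 ≈ 84106.7143

Turán's theorem: ex(n, K_{r+1}) is achieved by the complete r-partite Turán graph T(n, r) with parts as balanced as possible, and is at most (1 − 1/r) · n^2/2. For r = 7, n = 443: the density bound is (6/7) · 196249/2 = 588747/7 ≈ 84106.7143. The integer-valued extremum is e(T(443, 7)) = 84106, which is strictly less than the density bound 588747/7 since 7 ∤ 443 (the parts of T(443, 7) cannot all be equal).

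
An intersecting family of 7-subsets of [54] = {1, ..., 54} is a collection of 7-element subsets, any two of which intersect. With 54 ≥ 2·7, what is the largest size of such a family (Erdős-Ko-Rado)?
max |F| = C(53, 6) = 22957480

The Erdős-Ko-Rado theorem states: for n ≥ 2k, an intersecting family of k-subsets of an n-element set has size at most C(n − 1, k − 1), with equality for 'star' families {A ⊆ [n] : |A| = k, i ∈ A} (fix an element i). For n = 54, k = 7: C(53, 6) = 22957480.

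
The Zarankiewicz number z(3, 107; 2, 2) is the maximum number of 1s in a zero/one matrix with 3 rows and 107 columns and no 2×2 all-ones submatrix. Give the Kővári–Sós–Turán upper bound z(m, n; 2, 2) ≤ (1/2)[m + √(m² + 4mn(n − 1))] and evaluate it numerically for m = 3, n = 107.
z(3, 107; 2, 2) ≤ (1/2)[3 + √(3² + 4·3·107·106)] = (1/2)[3 + √136113] = 185.9675

Kővári–Sós–Turán: let r_1, ..., r_3 be the row sums and z = Σ r_i the total number of 1s. Each pair of columns can share at most one row with both entries 1 (else a 2×2 all-ones block appears), so Σ_i C(r_i, 2) ≤ C(107, 2) = 5671. By convexity Σ_i C(r_i, 2) ≥ 3·C(z/3, 2) = z(z − 3)/(2·3), giving z² − 3z − 3·107·106 ≤ 0 and hence z ≤ (1/2)[3 + √(9 + 4·34026)] = (1/2)[3 + √136113] ≈ (1/2)(3 + 368.935) = 185.9675.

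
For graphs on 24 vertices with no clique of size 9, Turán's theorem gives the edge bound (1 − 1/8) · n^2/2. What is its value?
Turán density bound = (7/8) · 24^2/2 = 252

Turán's theorem: ex(n, K_{r+1}) is achieved by the complete r-partite Turán graph T(n, r) with parts as balanced as possible, and is at most (1 − 1/r) · n^2/2. For r = 8, n = 24: the density bound is (7/8) · 576/2 = 252. Since 8 ∣ 24, the Turán graph T(24, 8) has parts of equal size 3, and its edge count e(T(24, 8)) = 252 attains the density bound exactly.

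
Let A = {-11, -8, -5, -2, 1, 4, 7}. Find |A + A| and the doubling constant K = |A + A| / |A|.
K = |A + A| / |A| = 13/7

Enumerate A + A = {a + b : a, b ∈ A}. With |A| = 7, there are |A|^2 = 49 ordered sum pairs; collecting distinct values, A + A = {-22, -19, -16, -13, -10, -7, -4, -1, 2, 5, 8, 11, 14}, so |A + A| = 13. Thus K = 13/7. Here |A + A| = 2|A| − 1 = 13, the minimum possible — so K = 13/7 is minimal, which holds iff A is an arithmetic progression.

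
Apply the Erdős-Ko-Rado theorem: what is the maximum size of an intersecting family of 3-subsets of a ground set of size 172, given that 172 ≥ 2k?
max |F| = C(171, 2) = 14535

The Erdős-Ko-Rado theorem states: for n ≥ 2k, an intersecting family of k-subsets of an n-element set has size at most C(n − 1, k − 1), with equality for 'star' families {A ⊆ [n] : |A| = k, i ∈ A} (fix an element i). For n = 172, k = 3: C(171, 2) = 14535.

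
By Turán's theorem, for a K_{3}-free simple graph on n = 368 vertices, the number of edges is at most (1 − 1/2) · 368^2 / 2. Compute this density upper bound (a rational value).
Turán density bound = (1/2) · 368^2/2 = 33856

Turán's theorem: ex(n, K_{r+1}) is achieved by the complete r-partite Turán graph T(n, r) with parts as balanced as possible, and is at most (1 − 1/r) · n^2/2. For r = 2, n = 368: the density bound is (1/2) · 135424/2 = 33856. Since 2 ∣ 368, the Turán graph T(368, 2) has parts of equal size 184, and its edge count e(T(368, 2)) = 33856 attains the density bound exactly.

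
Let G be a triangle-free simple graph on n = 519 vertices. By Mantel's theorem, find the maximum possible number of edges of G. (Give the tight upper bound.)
ex(519, K_3) = ⌊519^2/4⌋ = 67340

Mantel (1907): a triangle-free graph on n vertices has at most ⌊n^2/4⌋ edges, with equality for the complete bipartite graph K_{⌊n/2⌋, ⌈n/2⌉}. For n = 519: ⌊519^2/4⌋ = ⌊269361/4⌋ = 67340. The extremal graph is K_{259, 260}, which has 259·260 = 67340 edges.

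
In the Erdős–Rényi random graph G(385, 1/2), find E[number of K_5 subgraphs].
E[# K_5] = C(385, 5) · (1/2)^C(5, 2) = 68674865952 / 2^10 = 2146089561/32 = 67065298.78125

For each 5-subset S of vertices (there are C(385, 5) = 68674865952 such S), let X_S = 1 if S induces a K_5 (all C(5, 2) = 10 edges present). Then P(X_S = 1) = (1/2)^10 = 1/1024. By linearity of expectation, E[# K_5] = C(385, 5) · (1/2)^10 = 68674865952 / 1024 = 2146089561/32 = 67065298.78125.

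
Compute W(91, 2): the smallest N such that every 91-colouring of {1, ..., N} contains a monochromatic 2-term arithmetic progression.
W(91, 2) = 91 + 1 = 92

A 2-term AP is any pair of integers, so a monochromatic 2-AP exists iff some colour is used at least twice. With 91 colours, the colouring i ↦ i on {1, ..., 91} uses each colour once, avoiding any monochromatic pair, so W(91, 2) > 91. For {1, ..., 92}, pigeonhole forces two integers of the same colour, which form a monochromatic 2-AP. Hence W(91, 2) = 92.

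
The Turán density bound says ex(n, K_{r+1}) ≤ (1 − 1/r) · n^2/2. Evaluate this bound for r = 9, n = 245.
Turán density bound = (8/9) · 245^2/2 = 240100/9 ≈ 26677.7778

Turán's theorem: ex(n, K_{r+1}) is achieved by the complete r-partite Turán graph T(n, r) with parts as balanced as possible, and is at most (1 − 1/r) · n^2/2. For r = 9, n = 245: the density bound is (8/9) · 60025/2 = 240100/9 ≈ 26677.7778. The integer-valued extremum is e(T(245, 9)) = 26677, which is strictly less than the density bound 240100/9 since 9 ∤ 245 (the parts of T(245, 9) cannot all be equal).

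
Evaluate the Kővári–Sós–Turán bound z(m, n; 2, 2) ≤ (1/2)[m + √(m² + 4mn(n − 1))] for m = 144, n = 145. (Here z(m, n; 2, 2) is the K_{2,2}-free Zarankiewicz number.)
z(144, 145; 2, 2) ≤ (1/2)[144 + √(144² + 4·144·145·144)] = (1/2)[144 + √12047616] = 1807.4838

Kővári–Sós–Turán: let r_1, ..., r_144 be the row sums and z = Σ r_i the total number of 1s. Each pair of columns can share at most one row with both entries 1 (else a 2×2 all-ones block appears), so Σ_i C(r_i, 2) ≤ C(145, 2) = 10440. By convexity Σ_i C(r_i, 2) ≥ 144·C(z/144, 2) = z(z − 144)/(2·144), giving z² − 144z − 144·145·144 ≤ 0 and hence z ≤ (1/2)[144 + √(20736 + 4·3006720)] = (1/2)[144 + √12047616] ≈ (1/2)(144 + 3470.9676) = 1807.4838.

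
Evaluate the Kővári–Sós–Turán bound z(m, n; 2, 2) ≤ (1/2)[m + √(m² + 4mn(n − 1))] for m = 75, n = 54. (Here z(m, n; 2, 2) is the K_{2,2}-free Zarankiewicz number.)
z(75, 54; 2, 2) ≤ (1/2)[75 + √(75² + 4·75·54·53)] = (1/2)[75 + √864225] = 502.3185

Kővári–Sós–Turán: let r_1, ..., r_75 be the row sums and z = Σ r_i the total number of 1s. Each pair of columns can share at most one row with both entries 1 (else a 2×2 all-ones block appears), so Σ_i C(r_i, 2) ≤ C(54, 2) = 1431. By convexity Σ_i C(r_i, 2) ≥ 75·C(z/75, 2) = z(z − 75)/(2·75), giving z² − 75z − 75·54·53 ≤ 0 and hence z ≤ (1/2)[75 + √(5625 + 4·214650)] = (1/2)[75 + √864225] ≈ (1/2)(75 + 929.637) = 502.3185.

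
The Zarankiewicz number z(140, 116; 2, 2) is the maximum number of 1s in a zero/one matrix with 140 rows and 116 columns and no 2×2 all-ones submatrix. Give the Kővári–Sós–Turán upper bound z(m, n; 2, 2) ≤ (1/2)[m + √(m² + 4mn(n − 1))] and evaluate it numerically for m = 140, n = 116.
z(140, 116; 2, 2) ≤ (1/2)[140 + √(140² + 4·140·116·115)] = (1/2)[140 + √7490000] = 1438.3932

Kővári–Sós–Turán: let r_1, ..., r_140 be the row sums and z = Σ r_i the total number of 1s. Each pair of columns can share at most one row with both entries 1 (else a 2×2 all-ones block appears), so Σ_i C(r_i, 2) ≤ C(116, 2) = 6670. By convexity Σ_i C(r_i, 2) ≥ 140·C(z/140, 2) = z(z − 140)/(2·140), giving z² − 140z − 140·116·115 ≤ 0 and hence z ≤ (1/2)[140 + √(19600 + 4·1867600)] = (1/2)[140 + √7490000] ≈ (1/2)(140 + 2736.7864) = 1438.3932.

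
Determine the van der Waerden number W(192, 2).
W(192, 2) = 192 + 1 = 193

A 2-term AP is any pair of integers, so a monochromatic 2-AP exists iff some colour is used at least twice. With 192 colours, the colouring i ↦ i on {1, ..., 192} uses each colour once, avoiding any monochromatic pair, so W(192, 2) > 192. For {1, ..., 193}, pigeonhole forces two integers of the same colour, which form a monochromatic 2-AP. Hence W(192, 2) = 193.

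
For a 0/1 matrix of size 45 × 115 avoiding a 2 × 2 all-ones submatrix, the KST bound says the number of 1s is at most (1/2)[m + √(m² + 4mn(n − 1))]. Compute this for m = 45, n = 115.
z(45, 115; 2, 2) ≤ (1/2)[45 + √(45² + 4·45·115·114)] = (1/2)[45 + √2361825] = 790.9115

Kővári–Sós–Turán: let r_1, ..., r_45 be the row sums and z = Σ r_i the total number of 1s. Each pair of columns can share at most one row with both entries 1 (else a 2×2 all-ones block appears), so Σ_i C(r_i, 2) ≤ C(115, 2) = 6555. By convexity Σ_i C(r_i, 2) ≥ 45·C(z/45, 2) = z(z − 45)/(2·45), giving z² − 45z − 45·115·114 ≤ 0 and hence z ≤ (1/2)[45 + √(2025 + 4·589950)] = (1/2)[45 + √2361825] ≈ (1/2)(45 + 1536.823) = 790.9115.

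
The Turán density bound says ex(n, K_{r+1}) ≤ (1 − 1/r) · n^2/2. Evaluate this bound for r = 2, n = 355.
Turán density bound = (1/2) · 355^2/2 = 126025/4 ≈ 31506.25

Turán's theorem: ex(n, K_{r+1}) is achieved by the complete r-partite Turán graph T(n, r) with parts as balanced as possible, and is at most (1 − 1/r) · n^2/2. For r = 2, n = 355: the density bound is (1/2) · 126025/2 = 126025/4 ≈ 31506.25. The integer-valued extremum is e(T(355, 2)) = 31506, which is strictly less than the density bound 126025/4 since 2 ∤ 355 (the parts of T(355, 2) cannot all be equal).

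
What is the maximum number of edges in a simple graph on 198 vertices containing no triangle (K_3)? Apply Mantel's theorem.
ex(198, K_3) = ⌊198^2/4⌋ = 9801

Mantel (1907): a triangle-free graph on n vertices has at most ⌊n^2/4⌋ edges, with equality for the complete bipartite graph K_{⌊n/2⌋, ⌈n/2⌉}. For n = 198: ⌊198^2/4⌋ = ⌊39204/4⌋ = 9801. The extremal graph is K_{99, 99}, which has 99·99 = 9801 edges.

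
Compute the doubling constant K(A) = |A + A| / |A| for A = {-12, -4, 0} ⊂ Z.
K = |A + A| / |A| = 6/3 = 2

Enumerate A + A = {a + b : a, b ∈ A}. With |A| = 3, there are |A|^2 = 9 ordered sum pairs; collecting distinct values, A + A = {-24, -16, -12, -8, -4, 0}, so |A + A| = 6. Thus K = 6/3 = 2. For comparison, the minimum possible |A + A| over all 3-element sets is 2·3 − 1 = 5 (so min K = 5/3), attained only by arithmetic progressions.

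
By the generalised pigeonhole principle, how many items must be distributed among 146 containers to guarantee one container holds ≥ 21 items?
n = (21 − 1)·146 + 1 = 2921

By the generalised pigeonhole principle, to guarantee some box contains ≥ r objects we need more than (r − 1) · k objects total. Threshold: n = (r − 1) · k + 1. With r = 21 and k = 146: n = 20 · 146 + 1 = 2920 + 1 = 2921. For n = 2920 = 20 · 146, we can put exactly 20 objects in every box, avoiding 21 in any single one — so 2921 is tight.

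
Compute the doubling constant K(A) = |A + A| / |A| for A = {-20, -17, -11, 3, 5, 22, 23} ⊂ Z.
K = |A + A| / |A| = 27/7

Enumerate A + A = {a + b : a, b ∈ A}. With |A| = 7, there are |A|^2 = 49 ordered sum pairs; collecting distinct values, A + A = {-40, -37, -34, -31, -28, -22, -17, -15, -14, -12, -8, -6, 2, 3, 5, 6, 8, 10, 11, 12, 25, 26, 27, 28, 44, 45, 46}, so |A + A| = 27. Thus K = 27/7. For comparison, the minimum possible |A + A| over all 7-element sets is 2·7 − 1 = 13 (so min K = 13/7), attained only by arithmetic progressions.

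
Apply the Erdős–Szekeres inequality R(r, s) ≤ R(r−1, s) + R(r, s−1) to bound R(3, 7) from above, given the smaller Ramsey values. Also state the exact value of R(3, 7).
R(3, 7) ≤ R(2, 7) + R(3, 6) = 7 + 18 = 25; exact value R(3, 7) = 23.

The Erdős–Szekeres recurrence R(r, s) ≤ R(r−1, s) + R(r, s−1) applied to (r, s) = (3, 7) gives
  R(3, 7) ≤ R(2, 7) + R(3, 6) = 7 + 18 = 25.
(Recall R(2, k) = k and R is symmetric.) The recurrence is not tight here (it gives 25, but the exact value is R(3, 7) = 23); the tight upper bound requires a sharper argument than the simple recurrence, combined with a lower-bound construction on K_{22}.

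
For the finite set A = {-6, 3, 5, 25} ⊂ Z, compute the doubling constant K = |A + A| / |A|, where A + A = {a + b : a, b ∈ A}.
K = |A + A| / |A| = 10/4 = 5/2

Enumerate A + A = {a + b : a, b ∈ A}. With |A| = 4, there are |A|^2 = 16 ordered sum pairs; collecting distinct values, A + A = {-12, -3, -1, 6, 8, 10, 19, 28, 30, 50}, so |A + A| = 10. Thus K = 10/4 = 5/2. For comparison, the minimum possible |A + A| over all 4-element sets is 2·4 − 1 = 7 (so min K = 7/4), attained only by arithmetic progressions.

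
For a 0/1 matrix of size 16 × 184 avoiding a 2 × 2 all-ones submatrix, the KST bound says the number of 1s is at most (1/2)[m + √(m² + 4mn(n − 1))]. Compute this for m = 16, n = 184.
z(16, 184; 2, 2) ≤ (1/2)[16 + √(16² + 4·16·184·183)] = (1/2)[16 + √2155264] = 742.0409

Kővári–Sós–Turán: let r_1, ..., r_16 be the row sums and z = Σ r_i the total number of 1s. Each pair of columns can share at most one row with both entries 1 (else a 2×2 all-ones block appears), so Σ_i C(r_i, 2) ≤ C(184, 2) = 16836. By convexity Σ_i C(r_i, 2) ≥ 16·C(z/16, 2) = z(z − 16)/(2·16), giving z² − 16z − 16·184·183 ≤ 0 and hence z ≤ (1/2)[16 + √(256 + 4·538752)] = (1/2)[16 + √2155264] ≈ (1/2)(16 + 1468.0817) = 742.0409.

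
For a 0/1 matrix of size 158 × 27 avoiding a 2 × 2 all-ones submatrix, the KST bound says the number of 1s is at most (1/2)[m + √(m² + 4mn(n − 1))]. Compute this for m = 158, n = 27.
z(158, 27; 2, 2) ≤ (1/2)[158 + √(158² + 4·158·27·26)] = (1/2)[158 + √468628] = 421.282

Kővári–Sós–Turán: let r_1, ..., r_158 be the row sums and z = Σ r_i the total number of 1s. Each pair of columns can share at most one row with both entries 1 (else a 2×2 all-ones block appears), so Σ_i C(r_i, 2) ≤ C(27, 2) = 351. By convexity Σ_i C(r_i, 2) ≥ 158·C(z/158, 2) = z(z − 158)/(2·158), giving z² − 158z − 158·27·26 ≤ 0 and hence z ≤ (1/2)[158 + √(24964 + 4·110916)] = (1/2)[158 + √468628] ≈ (1/2)(158 + 684.5641) = 421.282.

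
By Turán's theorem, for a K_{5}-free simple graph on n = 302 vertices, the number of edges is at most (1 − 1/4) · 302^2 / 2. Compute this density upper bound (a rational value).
Turán density bound = (3/4) · 302^2/2 = 68403/2 ≈ 34201.5

Turán's theorem: ex(n, K_{r+1}) is achieved by the complete r-partite Turán graph T(n, r) with parts as balanced as possible, and is at most (1 − 1/r) · n^2/2. For r = 4, n = 302: the density bound is (3/4) · 91204/2 = 68403/2 ≈ 34201.5. The integer-valued extremum is e(T(302, 4)) = 34201, which is strictly less than the density bound 68403/2 since 4 ∤ 302 (the parts of T(302, 4) cannot all be equal).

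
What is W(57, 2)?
W(57, 2) = 57 + 1 = 58

A 2-term AP is any pair of integers, so a monochromatic 2-AP exists iff some colour is used at least twice. With 57 colours, the colouring i ↦ i on {1, ..., 57} uses each colour once, avoiding any monochromatic pair, so W(57, 2) > 57. For {1, ..., 58}, pigeonhole forces two integers of the same colour, which form a monochromatic 2-AP. Hence W(57, 2) = 58.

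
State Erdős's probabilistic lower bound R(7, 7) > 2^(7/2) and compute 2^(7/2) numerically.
2^(7/2) = 11.3137; so R(7, 7) > 11.3137

Colour each edge of K_n uniformly at random with red/blue. The expected number of monochromatic K_7 is C(n, 7) · 2 · 2^(−C(7,2)). If C(n, 7) · 2^(1 − C(7,2)) < 1, then with positive probability no monochromatic K_7 exists, so R(7, 7) > n. The standard estimate C(n, 7) ≤ n^7/7! shows this inequality holds whenever n ≤ 2^(7/2) (since 7! · 2^(C(7,2) − 1) > 2^(7^2/2) ≥ n^7). Hence R(7, 7) > 2^(7/2) = 11.3137.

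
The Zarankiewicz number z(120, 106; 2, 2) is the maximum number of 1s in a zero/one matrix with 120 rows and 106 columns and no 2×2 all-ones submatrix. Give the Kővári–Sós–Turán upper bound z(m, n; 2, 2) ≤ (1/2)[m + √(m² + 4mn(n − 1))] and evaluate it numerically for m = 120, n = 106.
z(120, 106; 2, 2) ≤ (1/2)[120 + √(120² + 4·120·106·105)] = (1/2)[120 + √5356800] = 1217.2381

Kővári–Sós–Turán: let r_1, ..., r_120 be the row sums and z = Σ r_i the total number of 1s. Each pair of columns can share at most one row with both entries 1 (else a 2×2 all-ones block appears), so Σ_i C(r_i, 2) ≤ C(106, 2) = 5565. By convexity Σ_i C(r_i, 2) ≥ 120·C(z/120, 2) = z(z − 120)/(2·120), giving z² − 120z − 120·106·105 ≤ 0 and hence z ≤ (1/2)[120 + √(14400 + 4·1335600)] = (1/2)[120 + √5356800] ≈ (1/2)(120 + 2314.4762) = 1217.2381.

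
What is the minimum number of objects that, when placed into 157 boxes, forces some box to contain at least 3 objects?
n = (3 − 1)·157 + 1 = 315

By the generalised pigeonhole principle, to guarantee some box contains ≥ r objects we need more than (r − 1) · k objects total. Threshold: n = (r − 1) · k + 1. With r = 3 and k = 157: n = 2 · 157 + 1 = 314 + 1 = 315. For n = 314 = 2 · 157, we can put exactly 2 objects in every box, avoiding 3 in any single one — so 315 is tight.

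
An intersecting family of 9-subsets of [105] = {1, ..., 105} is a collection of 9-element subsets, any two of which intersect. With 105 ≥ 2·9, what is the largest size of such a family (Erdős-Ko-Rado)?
max |F| = C(104, 8) = 257575523205

The Erdős-Ko-Rado theorem states: for n ≥ 2k, an intersecting family of k-subsets of an n-element set has size at most C(n − 1, k − 1), with equality for 'star' families {A ⊆ [n] : |A| = k, i ∈ A} (fix an element i). For n = 105, k = 9: C(104, 8) = 257575523205.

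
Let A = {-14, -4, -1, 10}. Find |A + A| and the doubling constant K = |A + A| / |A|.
K = |A + A| / |A| = 10/4 = 5/2

Enumerate A + A = {a + b : a, b ∈ A}. With |A| = 4, there are |A|^2 = 16 ordered sum pairs; collecting distinct values, A + A = {-28, -18, -15, -8, -5, -4, -2, 6, 9, 20}, so |A + A| = 10. Thus K = 10/4 = 5/2. For comparison, the minimum possible |A + A| over all 4-element sets is 2·4 − 1 = 7 (so min K = 7/4), attained only by arithmetic progressions.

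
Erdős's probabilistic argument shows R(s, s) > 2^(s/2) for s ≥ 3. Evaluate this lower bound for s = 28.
2^(28/2) = 16384; so R(28, 28) > 16384

Colour each edge of K_n uniformly at random with red/blue. The expected number of monochromatic K_28 is C(n, 28) · 2 · 2^(−C(28,2)). If C(n, 28) · 2^(1 − C(28,2)) < 1, then with positive probability no monochromatic K_28 exists, so R(28, 28) > n. The standard estimate C(n, 28) ≤ n^28/28! shows this inequality holds whenever n ≤ 2^(28/2) (since 28! · 2^(C(28,2) − 1) > 2^(28^2/2) ≥ n^28). Hence R(28, 28) > 2^(28/2) = 16384.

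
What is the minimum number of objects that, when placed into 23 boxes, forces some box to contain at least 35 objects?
n = (35 − 1)·23 + 1 = 783

By the generalised pigeonhole principle, to guarantee some box contains ≥ r objects we need more than (r − 1) · k objects total. Threshold: n = (r − 1) · k + 1. With r = 35 and k = 23: n = 34 · 23 + 1 = 782 + 1 = 783. For n = 782 = 34 · 23, we can put exactly 34 objects in every box, avoiding 35 in any single one — so 783 is tight.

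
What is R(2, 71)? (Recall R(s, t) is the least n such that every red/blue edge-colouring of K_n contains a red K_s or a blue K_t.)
R(2, 71) = 71

R(2, k) = k for all k ≥ 2: in a 2-colouring of K_k, either some edge is red (a red K_2) or all edges are blue (a blue K_k). And K_{70} coloured all-blue has no blue K_71, so R(2, 71) > 70. Hence R(2, 71) = 71.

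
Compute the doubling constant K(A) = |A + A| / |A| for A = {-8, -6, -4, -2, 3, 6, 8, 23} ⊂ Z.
K = |A + A| / |A| = 29/8

Enumerate A + A = {a + b : a, b ∈ A}. With |A| = 8, there are |A|^2 = 64 ordered sum pairs; collecting distinct values, A + A = {-16, -14, -12, -10, -8, -6, -5, -4, -3, -2, -1, 0, 1, 2, 4, 6, 9, 11, 12, 14, 15, 16, 17, 19, 21, 26, 29, 31, 46}, so |A + A| = 29. Thus K = 29/8. For comparison, the minimum possible |A + A| over all 8-element sets is 2·8 − 1 = 15 (so min K = 15/8), attained only by arithmetic progressions.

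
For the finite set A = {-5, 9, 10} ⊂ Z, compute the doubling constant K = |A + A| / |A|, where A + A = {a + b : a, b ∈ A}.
K = |A + A| / |A| = 6/3 = 2

Enumerate A + A = {a + b : a, b ∈ A}. With |A| = 3, there are |A|^2 = 9 ordered sum pairs; collecting distinct values, A + A = {-10, 4, 5, 18, 19, 20}, so |A + A| = 6. Thus K = 6/3 = 2. For comparison, the minimum possible |A + A| over all 3-element sets is 2·3 − 1 = 5 (so min K = 5/3), attained only by arithmetic progressions.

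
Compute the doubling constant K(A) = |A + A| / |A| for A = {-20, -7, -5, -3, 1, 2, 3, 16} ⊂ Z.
K = |A + A| / |A| = 30/8 = 15/4

Enumerate A + A = {a + b : a, b ∈ A}. With |A| = 8, there are |A|^2 = 64 ordered sum pairs; collecting distinct values, A + A = {-40, -27, -25, -23, -19, -18, -17, -14, -12, -10, -8, -6, -5, -4, -3, -2, -1, 0, 2, 3, 4, 5, 6, 9, 11, 13, 17, 18, 19, 32}, so |A + A| = 30. Thus K = 30/8 = 15/4. For comparison, the minimum possible |A + A| over all 8-element sets is 2·8 − 1 = 15 (so min K = 15/8), attained only by arithmetic progressions.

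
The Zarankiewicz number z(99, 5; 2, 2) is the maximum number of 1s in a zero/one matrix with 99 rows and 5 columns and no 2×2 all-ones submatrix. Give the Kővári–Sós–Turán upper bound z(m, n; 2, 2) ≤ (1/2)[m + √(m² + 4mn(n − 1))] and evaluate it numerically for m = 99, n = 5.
z(99, 5; 2, 2) ≤ (1/2)[99 + √(99² + 4·99·5·4)] = (1/2)[99 + √17721] = 116.0601

Kővári–Sós–Turán: let r_1, ..., r_99 be the row sums and z = Σ r_i the total number of 1s. Each pair of columns can share at most one row with both entries 1 (else a 2×2 all-ones block appears), so Σ_i C(r_i, 2) ≤ C(5, 2) = 10. By convexity Σ_i C(r_i, 2) ≥ 99·C(z/99, 2) = z(z − 99)/(2·99), giving z² − 99z − 99·5·4 ≤ 0 and hence z ≤ (1/2)[99 + √(9801 + 4·1980)] = (1/2)[99 + √17721] ≈ (1/2)(99 + 133.1202) = 116.0601.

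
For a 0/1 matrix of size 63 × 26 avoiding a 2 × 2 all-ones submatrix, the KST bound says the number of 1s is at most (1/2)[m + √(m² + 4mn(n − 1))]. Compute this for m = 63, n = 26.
z(63, 26; 2, 2) ≤ (1/2)[63 + √(63² + 4·63·26·25)] = (1/2)[63 + √167769] = 236.2981

Kővári–Sós–Turán: let r_1, ..., r_63 be the row sums and z = Σ r_i the total number of 1s. Each pair of columns can share at most one row with both entries 1 (else a 2×2 all-ones block appears), so Σ_i C(r_i, 2) ≤ C(26, 2) = 325. By convexity Σ_i C(r_i, 2) ≥ 63·C(z/63, 2) = z(z − 63)/(2·63), giving z² − 63z − 63·26·25 ≤ 0 and hence z ≤ (1/2)[63 + √(3969 + 4·40950)] = (1/2)[63 + √167769] ≈ (1/2)(63 + 409.5961) = 236.2981.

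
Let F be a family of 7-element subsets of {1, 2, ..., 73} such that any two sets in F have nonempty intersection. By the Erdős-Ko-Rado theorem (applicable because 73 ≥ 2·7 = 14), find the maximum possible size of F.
max |F| = C(72, 6) = 156238908

The Erdős-Ko-Rado theorem states: for n ≥ 2k, an intersecting family of k-subsets of an n-element set has size at most C(n − 1, k − 1), with equality for 'star' families {A ⊆ [n] : |A| = k, i ∈ A} (fix an element i). For n = 73, k = 7: C(72, 6) = 156238908.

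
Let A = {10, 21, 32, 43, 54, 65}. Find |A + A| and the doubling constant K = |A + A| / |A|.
K = |A + A| / |A| = 11/6

Enumerate A + A = {a + b : a, b ∈ A}. With |A| = 6, there are |A|^2 = 36 ordered sum pairs; collecting distinct values, A + A = {20, 31, 42, 53, 64, 75, 86, 97, 108, 119, 130}, so |A + A| = 11. Thus K = 11/6. Here |A + A| = 2|A| − 1 = 11, the minimum possible — so K = 11/6 is minimal, which holds iff A is an arithmetic progression.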